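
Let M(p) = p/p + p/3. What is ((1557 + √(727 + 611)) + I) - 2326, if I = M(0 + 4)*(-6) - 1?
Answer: -784 + √1338 ≈ -747.42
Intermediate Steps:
M(p) = 1 + p/3 (M(p) = 1 + p*(⅓) = 1 + p/3)
I = -15 (I = (1 + (0 + 4)/3)*(-6) - 1 = (1 + (⅓)*4)*(-6) - 1 = (1 + 4/3)*(-6) - 1 = (7/3)*(-6) - 1 = -14 - 1 = -15)
((1557 + √(727 + 611)) + I) - 2326 = ((1557 + √(727 + 611)) - 15) - 2326 = ((1557 + √1338) - 15) - 2326 = (1542 + √1338) - 2326 = -784 + √1338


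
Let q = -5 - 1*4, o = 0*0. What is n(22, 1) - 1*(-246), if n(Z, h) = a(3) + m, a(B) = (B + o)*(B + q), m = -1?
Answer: 227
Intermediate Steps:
o = 0
q = -9 (q = -5 - 4 = -9)
a(B) = B*(-9 + B) (a(B) = (B + 0)*(B - 9) = B*(-9 + B))
n(Z, h) = -19 (n(Z, h) = 3*(-9 + 3) - 1 = 3*(-6) - 1 = -18 - 1 = -19)
n(22, 1) - 1*(-246) = -19 - 1*(-246) = -19 + 246 = 227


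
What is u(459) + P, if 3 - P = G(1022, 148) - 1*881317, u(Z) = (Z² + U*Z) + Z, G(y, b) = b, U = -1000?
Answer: 633312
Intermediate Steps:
u(Z) = Z² - 999*Z (u(Z) = (Z² - 1000*Z) + Z = Z² - 999*Z)
P = 881172 (P = 3 - (148 - 1*881317) = 3 - (148 - 881317) = 3 - 1*(-881169) = 3 + 881169 = 881172)
u(459) + P = 459*(-999 + 459) + 881172 = 459*(-540) + 881172 = -247860 + 881172 = 633312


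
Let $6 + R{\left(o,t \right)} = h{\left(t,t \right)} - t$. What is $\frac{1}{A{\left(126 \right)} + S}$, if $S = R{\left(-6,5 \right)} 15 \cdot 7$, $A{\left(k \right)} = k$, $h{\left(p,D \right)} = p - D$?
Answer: $- \frac{1}{1029} \approx -0.00097182$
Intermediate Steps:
$R{\left(o,t \right)} = -6 - t$ ($R{\left(o,t \right)} = -6 + \left(\left(t - t\right) - t\right) = -6 + \left(0 - t\right) = -6 - t$)
$S = -1155$ ($S = \left(-6 - 5\right) 15 \cdot 7 = \left(-11\right) 15 \cdot 7 = \left(-165\right) 7 = -1155$)
$\frac{1}{A{\left(126 \right)} + S} = \frac{1}{126 - 1155} = \frac{1}{-1029} = - \frac{1}{1029}$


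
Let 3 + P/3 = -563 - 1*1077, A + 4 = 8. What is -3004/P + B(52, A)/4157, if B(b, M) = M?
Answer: 12507344/20489853 ≈ 0.61042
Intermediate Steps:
A = 4 (A = -4 + 8 = 4)
P = -4929 (P = -9 + 3*(-563 - 1*1077) = -9 + 3*(-563 - 1077) = -9 + 3*(-1640) = -9 - 4920 = -4929)
-3004/P + B(52, A)/4157 = -3004/(-4929) + 4/4157 = -3004*(-1/4929) + 4*(1/4157) = 3004/4929 + 4/4157 = 12507344/20489853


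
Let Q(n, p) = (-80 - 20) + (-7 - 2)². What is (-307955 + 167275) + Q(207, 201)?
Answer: -140699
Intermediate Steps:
Q(n, p) = -19 (Q(n, p) = -100 + (-9)² = -100 + 81 = -19)
(-307955 + 167275) + Q(207, 201) = (-307955 + 167275) - 19 = -140680 - 19 = -140699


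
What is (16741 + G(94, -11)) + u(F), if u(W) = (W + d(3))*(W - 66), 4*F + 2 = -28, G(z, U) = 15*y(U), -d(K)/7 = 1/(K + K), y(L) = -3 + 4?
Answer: 17393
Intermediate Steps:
y(L) = 1
d(K) = -7/(2*K) (d(K) = -7/(K + K) = -7*1/(2*K) = -7/(2*K))
G(z, U) = 15 (G(z, U) = 15*1 = 15)
F = -15/2 (F = -1/2 + (1/4)*(-28) = -1/2 - 7 = -15/2 ≈ -7.5000)
u(W) = (-66 + W)*(-7/6 + W) (u(W) = (W - 7/2/3)*(W - 66) = (W - 7/2*1/3)*(-66 + W) = (W - 7/6)*(-66 + W) = (-7/6 + W)*(-66 + W) = (-66 + W)*(-7/6 + W))
(16741 + G(94, -11)) + u(F) = (16741 + 15) + (77 + (-15/2)**2 - 403/6*(-15/2)) = 16756 + (77 + 225/4 + 2015/4) = 16756 + 637 = 17393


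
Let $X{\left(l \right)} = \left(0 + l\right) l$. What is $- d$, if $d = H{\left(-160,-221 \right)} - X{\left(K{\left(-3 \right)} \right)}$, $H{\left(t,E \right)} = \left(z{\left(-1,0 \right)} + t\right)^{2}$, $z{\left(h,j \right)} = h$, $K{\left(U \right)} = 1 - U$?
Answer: $-25905$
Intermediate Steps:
$X{\left(l \right)} = l^{2}$ ($X{\left(l \right)} = l l = l^{2}$)
$H{\left(t,E \right)} = \left(-1 + t\right)^{2}$
$d = 25905$ ($d = \left(-1 - 160\right)^{2} - \left(1 - -3\right)^{2} = \left(-161\right)^{2} - \left(1 + 3\right)^{2} = 25921 - 4^{2} = 25921 - 16 = 25905$)
$- d = \left(-1\right) 25905 = -25905$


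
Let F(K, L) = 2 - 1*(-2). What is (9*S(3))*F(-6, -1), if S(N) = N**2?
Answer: 324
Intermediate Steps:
F(K, L) = 4 (F(K, L) = 2 + 2 = 4)
(9*S(3))*F(-6, -1) = (9*3**2)*4 = (9*9)*4 = 81*4 = 324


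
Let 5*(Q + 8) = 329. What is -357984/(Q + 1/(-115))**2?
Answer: -1183584600/11042329 ≈ -107.19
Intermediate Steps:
Q = 289/5 (Q = -8 + (1/5)*329 = -8 + 329/5 = 289/5 ≈ 57.800)
-357984/(Q + 1/(-115))**2 = -357984/(289/5 + 1/(-115))**2 = -357984/(289/5 - 1/115)**2 = -357984/((6646/115)**2) = -357984/44169316/13225 = -357984*13225/44169316 = -1183584600/11042329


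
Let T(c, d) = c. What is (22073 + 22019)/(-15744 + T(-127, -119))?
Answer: -44092/15871 ≈ -2.7781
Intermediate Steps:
(22073 + 22019)/(-15744 + T(-127, -119)) = (22073 + 22019)/(-15744 - 127) = 44092/(-15871) = 44092*(-1/15871) = -44092/15871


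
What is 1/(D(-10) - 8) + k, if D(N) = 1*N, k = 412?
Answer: 7415/18 ≈ 411.94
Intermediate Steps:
D(N) = N
1/(D(-10) - 8) + k = 1/(-10 - 8) + 412 = 1/(-18) + 412 = -1/18 + 412 = 7415/18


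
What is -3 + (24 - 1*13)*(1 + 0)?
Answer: 8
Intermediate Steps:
-3 + (24 - 1*13)*(1 + 0) = -3 + (24 - 13)*1 = -3 + 11*1 = -3 + 11 = 8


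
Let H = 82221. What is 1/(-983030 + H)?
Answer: -1/900809 ≈ -1.1101e-6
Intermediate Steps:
1/(-983030 + H) = 1/(-983030 + 82221) = 1/(-900809) = -1/900809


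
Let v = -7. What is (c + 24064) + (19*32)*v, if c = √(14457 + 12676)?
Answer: 19808 + √27133 ≈ 19973.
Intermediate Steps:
c = √27133 ≈ 164.72
(c + 24064) + (19*32)*v = (√27133 + 24064) + (19*32)*(-7) = (24064 + √27133) + 608*(-7) = (24064 + √27133) - 4256 = 19808 + √27133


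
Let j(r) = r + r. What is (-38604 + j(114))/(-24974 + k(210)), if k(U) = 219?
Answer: 38376/24755 ≈ 1.5502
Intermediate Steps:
j(r) = 2*r
(-38604 + j(114))/(-24974 + k(210)) = (-38604 + 2*114)/(-24974 + 219) = (-38604 + 228)/(-24755) = -38376*(-1/24755) = 38376/24755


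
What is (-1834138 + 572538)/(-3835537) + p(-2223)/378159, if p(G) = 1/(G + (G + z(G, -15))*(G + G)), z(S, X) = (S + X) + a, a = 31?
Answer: 9395508408487716337/28564378673550284331 ≈ 0.32892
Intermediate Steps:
z(S, X) = 31 + S + X (z(S, X) = (S + X) + 31 = 31 + S + X)
p(G) = 1/(G + 2*G*(16 + 2*G)) (p(G) = 1/(G + (G + (31 + G - 15))*(G + G)) = 1/(G + (G + (16 + G))*(2*G)) = 1/(G + (16 + 2*G)*(2*G)) = 1/(G + 2*G*(16 + 2*G)))
(-1834138 + 572538)/(-3835537) + p(-2223)/378159 = (-1834138 + 572538)/(-3835537) + (1/((-2223)*(33 + 4*(-2223))))/378159 = -1261600*(-1/3835537) - 1/(2223*(33 - 8892))*(1/378159) = 1261600/3835537 - 1/2223/(-8859)*(1/378159) = 1261600/3835537 - 1/2223*(-1/8859)*(1/378159) = 1261600/3835537 + (1/19693557)*(1/378159) = 1261600/3835537 + 1/7447295821563 = 9395508408487716337/28564378673550284331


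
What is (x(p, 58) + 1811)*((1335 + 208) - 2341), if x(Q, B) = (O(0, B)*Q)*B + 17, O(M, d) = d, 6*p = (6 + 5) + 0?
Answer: -6380276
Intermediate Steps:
p = 11/6 (p = ((6 + 5) + 0)/6 = (11 + 0)/6 = (⅙)*11 = 11/6 ≈ 1.8333)
x(Q, B) = 17 + Q*B² (x(Q, B) = (B*Q)*B + 17 = Q*B² + 17 = 17 + Q*B²)
(x(p, 58) + 1811)*((1335 + 208) - 2341) = ((17 + (11/6)*58²) + 1811)*((1335 + 208) - 2341) = ((17 + (11/6)*3364) + 1811)*(1543 - 2341) = ((17 + 18502/3) + 1811)*(-798) = (18553/3 + 1811)*(-798) = (23986/3)*(-798) = -6380276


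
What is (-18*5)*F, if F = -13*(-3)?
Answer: -3510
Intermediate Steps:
F = 39
(-18*5)*F = -18*5*39 = -90*39 = -3510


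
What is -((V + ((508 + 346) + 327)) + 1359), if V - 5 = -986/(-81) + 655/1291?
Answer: -267459176/104571 ≈ -2557.7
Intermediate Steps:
V = 1848836/104571 (V = 5 + (-986/(-81) + 655/1291) = 5 + (-986*(-1/81) + 655*(1/1291)) = 5 + (986/81 + 655/1291) = 5 + 1325981/104571 = 1848836/104571 ≈ 17.680)
-((V + ((508 + 346) + 327)) + 1359) = -((1848836/104571 + ((508 + 346) + 327)) + 1359) = -((1848836/104571 + (854 + 327)) + 1359) = -((1848836/104571 + 1181) + 1359) = -(125347187/104571 + 1359) = -1*267459176/104571 = -267459176/104571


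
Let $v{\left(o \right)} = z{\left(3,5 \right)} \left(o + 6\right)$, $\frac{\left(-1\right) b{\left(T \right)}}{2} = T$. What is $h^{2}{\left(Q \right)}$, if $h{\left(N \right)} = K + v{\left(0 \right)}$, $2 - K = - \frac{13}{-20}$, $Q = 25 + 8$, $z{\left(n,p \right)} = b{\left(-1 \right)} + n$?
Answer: $\frac{393129}{400} \approx 982.82$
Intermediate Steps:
$b{\left(T \right)} = - 2 T$
$z{\left(n,p \right)} = 2 + n$ ($z{\left(n,p \right)} = \left(-2\right) \left(-1\right) + n = 2 + n$)
$Q = 33$
$v{\left(o \right)} = 30 + 5 o$ ($v{\left(o \right)} = \left(2 + 3\right) \left(o + 6\right) = 5 \left(6 + o\right) = 30 + 5 o$)
$K = \frac{27}{20}$ ($K = 2 - - \frac{13}{-20} = 2 - \left(-13\right) \left(- \frac{1}{20}\right) = 2 - \frac{13}{20} = \frac{27}{20} \approx 1.35$)
$h{\left(N \right)} = \frac{627}{20}$ ($h{\left(N \right)} = \frac{27}{20} + \left(30 + 5 \cdot 0\right) = \frac{27}{20} + \left(30 + 0\right) = \frac{27}{20} + 30 = \frac{627}{20}$)
$h^{2}{\left(Q \right)} = \left(\frac{627}{20}\right)^{2} = \frac{393129}{400}$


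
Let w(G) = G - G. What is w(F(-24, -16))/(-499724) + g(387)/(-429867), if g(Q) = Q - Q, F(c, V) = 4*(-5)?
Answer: 0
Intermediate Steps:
F(c, V) = -20
w(G) = 0
g(Q) = 0
w(F(-24, -16))/(-499724) + g(387)/(-429867) = 0/(-499724) + 0/(-429867) = 0*(-1/499724) + 0*(-1/429867) = 0 + 0 = 0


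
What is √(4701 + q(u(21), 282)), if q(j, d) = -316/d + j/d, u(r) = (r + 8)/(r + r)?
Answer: √18313916929/1974 ≈ 68.556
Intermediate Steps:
u(r) = (8 + r)/(2*r) (u(r) = (8 + r)/((2*r)) = (8 + r)*(1/(2*r)) = (8 + r)/(2*r))
√(4701 + q(u(21), 282)) = √(4701 + (-316 + (½)*(8 + 21)/21)/282) = √(4701 + (-316 + (½)*(1/21)*29)/282) = √(4701 + (-316 + 29/42)/282) = √(4701 + (1/282)*(-13243/42)) = √(4701 - 13243/11844) = √(55665401/11844) = √18313916929/1974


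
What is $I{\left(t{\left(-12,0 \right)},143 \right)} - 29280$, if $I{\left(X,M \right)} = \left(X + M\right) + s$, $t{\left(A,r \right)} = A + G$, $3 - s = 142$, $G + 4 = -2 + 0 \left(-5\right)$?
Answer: $-29294$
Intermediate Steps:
$G = -6$ ($G = -4 + \left(-2 + 0 \left(-5\right)\right) = -4 + \left(-2 + 0\right) = -4 - 2 = -6$)
$s = -139$ ($s = 3 - 142 = -139$)
$t{\left(A,r \right)} = -6 + A$ ($t{\left(A,r \right)} = A - 6 = -6 + A$)
$I{\left(X,M \right)} = -139 + M + X$ ($I{\left(X,M \right)} = \left(X + M\right) - 139 = \left(M + X\right) - 139 = -139 + M + X$)
$I{\left(t{\left(-12,0 \right)},143 \right)} - 29280 = \left(-139 + 143 - 18\right) - 29280 = -14 - 29280 = -29294$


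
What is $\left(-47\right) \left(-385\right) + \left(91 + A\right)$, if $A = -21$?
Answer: $18165$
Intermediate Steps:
$\left(-47\right) \left(-385\right) + \left(91 + A\right) = \left(-47\right) \left(-385\right) + \left(91 - 21\right) = 18095 + 70 = 18165$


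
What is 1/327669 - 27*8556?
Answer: -75695471027/327669 ≈ -2.3101e+5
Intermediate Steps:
1/327669 - 27*8556 = 1/327669 - 231012 = -75695471027/327669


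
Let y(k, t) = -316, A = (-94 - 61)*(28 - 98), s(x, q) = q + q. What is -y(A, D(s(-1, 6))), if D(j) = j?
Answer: 316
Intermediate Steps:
s(x, q) = 2*q
A = 10850 (A = -155*(-70) = 10850)
-y(A, D(s(-1, 6))) = -1*(-316) = 316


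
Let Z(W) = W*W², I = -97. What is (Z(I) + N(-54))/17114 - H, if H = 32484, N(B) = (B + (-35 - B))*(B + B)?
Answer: -556840069/17114 ≈ -32537.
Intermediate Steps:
Z(W) = W³
N(B) = -70*B
(Z(I) + N(-54))/17114 - H = ((-97)³ - 70*(-54))/17114 - 1*32484 = (-912673 + 3780)*(1/17114) - 32484 = -908893*1/17114 - 32484 = -908893/17114 - 32484 = -556840069/17114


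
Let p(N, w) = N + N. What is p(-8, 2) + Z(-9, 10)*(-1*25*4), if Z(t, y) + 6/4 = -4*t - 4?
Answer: -3066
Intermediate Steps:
Z(t, y) = -11/2 - 4*t (Z(t, y) = -3/2 + (-4*t - 4) = -3/2 + (-4 - 4*t) = -11/2 - 4*t)
p(N, w) = 2*N
p(-8, 2) + Z(-9, 10)*(-1*25*4) = 2*(-8) + (-11/2 - 4*(-9))*(-1*25*4) = -16 + (-11/2 + 36)*(-25*4) = -16 + (61/2)*(-100) = -16 - 3050 = -3066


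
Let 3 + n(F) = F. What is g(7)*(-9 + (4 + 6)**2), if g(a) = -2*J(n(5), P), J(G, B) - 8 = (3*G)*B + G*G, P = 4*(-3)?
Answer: 10920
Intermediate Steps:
P = -12
n(F) = -3 + F
J(G, B) = 8 + G**2 + 3*B*G (J(G, B) = 8 + ((3*G)*B + G*G) = 8 + (3*B*G + G**2) = 8 + (G**2 + 3*B*G) = 8 + G**2 + 3*B*G)
g(a) = 120 (g(a) = -2*(8 + (-3 + 5)**2 + 3*(-12)*(-3 + 5)) = -2*(8 + 2**2 + 3*(-12)*2) = -2*(8 + 4 - 72) = -2*(-60) = 120)
g(7)*(-9 + (4 + 6)**2) = 120*(-9 + (4 + 6)**2) = 120*(-9 + 10**2) = 120*(-9 + 100) = 120*91 = 10920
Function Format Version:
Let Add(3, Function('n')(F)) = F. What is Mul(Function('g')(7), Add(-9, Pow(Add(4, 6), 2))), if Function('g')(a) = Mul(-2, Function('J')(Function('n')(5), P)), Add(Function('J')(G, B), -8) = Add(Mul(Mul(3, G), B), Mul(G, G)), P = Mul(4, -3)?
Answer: 10920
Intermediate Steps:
P = -12
Function('n')(F) = Add(-3, F)
Function('J')(G, B) = Add(8, Pow(G, 2), Mul(3, B, G)) (Function('J')(G, B) = Add(8, Add(Mul(Mul(3, G), B), Mul(G, G))) = Add(8, Add(Mul(3, B, G), Pow(G, 2))) = Add(8, Add(Pow(G, 2), Mul(3, B, G))) = Add(8, Pow(G, 2), Mul(3, B, G)))
Function('g')(a) = 120 (Function('g')(a) = Mul(-2, Add(8, Pow(Add(-3, 5), 2), Mul(3, -12, Add(-3, 5)))) = Mul(-2, Add(8, Pow(2, 2), Mul(3, -12, 2))) = Mul(-2, Add(8, 4, -72)) = Mul(-2, -60) = 120)
Mul(Function('g')(7), Add(-9, Pow(Add(4, 6), 2))) = Mul(120, Add(-9, Pow(Add(4, 6), 2))) = Mul(120, Add(-9, Pow(10, 2))) = Mul(120, Add(-9, 100)) = Mul(120, 91) = 10920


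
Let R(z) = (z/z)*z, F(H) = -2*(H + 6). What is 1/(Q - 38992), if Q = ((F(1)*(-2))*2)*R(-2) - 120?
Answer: -1/39224 ≈ -2.5495e-5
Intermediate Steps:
F(H) = -12 - 2*H (F(H) = -2*(6 + H) = -12 - 2*H)
R(z) = z (R(z) = 1*z = z)
Q = -232 (Q = (((-12 - 2*1)*(-2))*2)*(-2) - 120 = (((-12 - 2)*(-2))*2)*(-2) - 120 = (-14*(-2)*2)*(-2) - 120 = (28*2)*(-2) - 120 = 56*(-2) - 120 = -112 - 120 = -232)
1/(Q - 38992) = 1/(-232 - 38992) = 1/(-39224) = -1/39224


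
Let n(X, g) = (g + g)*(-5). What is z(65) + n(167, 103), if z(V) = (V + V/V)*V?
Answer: 3260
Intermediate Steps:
n(X, g) = -10*g (n(X, g) = (2*g)*(-5) = -10*g)
z(V) = V*(1 + V) (z(V) = (V + 1)*V = (1 + V)*V = V*(1 + V))
z(65) + n(167, 103) = 65*(1 + 65) - 10*103 = 65*66 - 1030 = 4290 - 1030 = 3260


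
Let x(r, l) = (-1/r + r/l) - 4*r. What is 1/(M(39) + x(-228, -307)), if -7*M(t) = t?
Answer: 489972/444490657 ≈ 0.0011023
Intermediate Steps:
M(t) = -t/7
x(r, l) = -1/r - 4*r + r/l
1/(M(39) + x(-228, -307)) = 1/(-1/7*39 + (-1/(-228) - 4*(-228) - 228/(-307))) = 1/(-39/7 + (-1*(-1/228) + 912 - 228*(-1/307))) = 1/(-39/7 + (1/228 + 912 + 228/307)) = 1/(-39/7 + 63888643/69996) = 1/(444490657/489972) = 489972/444490657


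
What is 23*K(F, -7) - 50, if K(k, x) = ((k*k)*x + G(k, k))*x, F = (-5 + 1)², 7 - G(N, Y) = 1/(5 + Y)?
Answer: 862028/3 ≈ 2.8734e+5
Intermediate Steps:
G(N, Y) = 7 - 1/(5 + Y)
F = 16 (F = (-4)² = 16)
K(k, x) = x*(x*k² + (34 + 7*k)/(5 + k)) (K(k, x) = ((k*k)*x + (34 + 7*k)/(5 + k))*x = (k²*x + (34 + 7*k)/(5 + k))*x = (x*k² + (34 + 7*k)/(5 + k))*x = x*(x*k² + (34 + 7*k)/(5 + k)))
23*K(F, -7) - 50 = 23*(-7*(34 + 7*16 - 7*16²*(5 + 16))/(5 + 16)) - 50 = 23*(-7*(34 + 112 - 7*256*21)/21) - 50 = 23*(-7*1/21*(34 + 112 - 37632)) - 50 = 23*(-7*1/21*(-37486)) - 50 = 23*(37486/3) - 50 = 862178/3 - 50 = 862028/3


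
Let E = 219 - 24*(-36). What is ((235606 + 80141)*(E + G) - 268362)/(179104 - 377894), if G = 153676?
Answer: -48864421611/198790 ≈ -2.4581e+5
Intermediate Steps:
E = 1083 (E = 219 + 864 = 1083)
((235606 + 80141)*(E + G) - 268362)/(179104 - 377894) = ((235606 + 80141)*(1083 + 153676) - 268362)/(179104 - 377894) = (315747*154759 - 268362)/(-198790) = (48864689973 - 268362)*(-1/198790) = 48864421611*(-1/198790) = -48864421611/198790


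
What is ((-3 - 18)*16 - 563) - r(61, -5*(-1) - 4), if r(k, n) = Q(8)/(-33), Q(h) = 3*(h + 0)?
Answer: -9881/11 ≈ -898.27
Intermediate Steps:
Q(h) = 3*h
r(k, n) = -8/11 (r(k, n) = (3*8)/(-33) = 24*(-1/33) = -8/11)
((-3 - 18)*16 - 563) - r(61, -5*(-1) - 4) = ((-3 - 18)*16 - 563) - 1*(-8/11) = (-21*16 - 563) + 8/11 = (-336 - 563) + 8/11 = -899 + 8/11 = -9881/11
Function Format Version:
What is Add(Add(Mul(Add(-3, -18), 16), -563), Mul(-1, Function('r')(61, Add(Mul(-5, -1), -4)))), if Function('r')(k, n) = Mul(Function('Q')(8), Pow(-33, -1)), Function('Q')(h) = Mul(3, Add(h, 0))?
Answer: Rational(-9881, 11) ≈ -898.27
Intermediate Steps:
Function('Q')(h) = Mul(3, h)
Function('r')(k, n) = Rational(-8, 11) (Function('r')(k, n) = Mul(Mul(3, 8), Pow(-33, -1)) = Mul(24, Rational(-1, 33)) = Rational(-8, 11))
Add(Add(Mul(Add(-3, -18), 16), -563), Mul(-1, Function('r')(61, Add(Mul(-5, -1), -4)))) = Add(Add(Mul(Add(-3, -18), 16), -563), Mul(-1, Rational(-8, 11))) = Add(Add(Mul(-21, 16), -563), Rational(8, 11)) = Add(Add(-336, -563), Rational(8, 11)) = Add(-899, Rational(8, 11)) = Rational(-9881, 11)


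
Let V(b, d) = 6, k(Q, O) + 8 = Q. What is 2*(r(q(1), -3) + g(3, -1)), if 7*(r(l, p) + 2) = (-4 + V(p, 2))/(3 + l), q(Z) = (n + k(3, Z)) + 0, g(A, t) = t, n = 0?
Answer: -44/7 ≈ -6.2857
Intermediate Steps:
k(Q, O) = -8 + Q
q(Z) = -5 (q(Z) = (0 + (-8 + 3)) + 0 = (0 - 5) + 0 = -5 + 0 = -5)
r(l, p) = -2 + 2/(7*(3 + l)) (r(l, p) = -2 + ((-4 + 6)/(3 + l))/7 = -2 + (2/(3 + l))/7 = -2 + 2/(7*(3 + l)))
2*(r(q(1), -3) + g(3, -1)) = 2*(2*(-20 - 7*(-5))/(7*(3 - 5)) - 1) = 2*((2/7)*(-20 + 35)/(-2) - 1) = 2*((2/7)*(-½)*15 - 1) = 2*(-15/7 - 1) = 2*(-22/7) = -44/7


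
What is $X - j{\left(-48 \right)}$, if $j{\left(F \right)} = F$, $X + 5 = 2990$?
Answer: $3033$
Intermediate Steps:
$X = 2985$ ($X = -5 + 2990 = 2985$)
$X - j{\left(-48 \right)} = 2985 - -48 = 2985 + 48 = 3033$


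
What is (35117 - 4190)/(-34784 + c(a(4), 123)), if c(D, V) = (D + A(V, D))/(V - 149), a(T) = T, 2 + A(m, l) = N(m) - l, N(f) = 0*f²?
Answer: -402051/452191 ≈ -0.88912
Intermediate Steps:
N(f) = 0
A(m, l) = -2 - l (A(m, l) = -2 + (0 - l) = -2 - l)
c(D, V) = -2/(-149 + V) (c(D, V) = (D + (-2 - D))/(V - 149) = -2/(-149 + V))
(35117 - 4190)/(-34784 + c(a(4), 123)) = (35117 - 4190)/(-34784 - 2/(-149 + 123)) = 30927/(-34784 - 2/(-26)) = 30927/(-34784 - 2*(-1/26)) = 30927/(-34784 + 1/13) = 30927/(-452191/13) = 30927*(-13/452191) = -402051/452191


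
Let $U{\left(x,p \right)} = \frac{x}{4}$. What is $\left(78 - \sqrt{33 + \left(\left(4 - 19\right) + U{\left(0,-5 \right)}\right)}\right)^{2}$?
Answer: $6102 - 468 \sqrt{2} \approx 5440.1$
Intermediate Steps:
$U{\left(x,p \right)} = \frac{x}{4}$ ($U{\left(x,p \right)} = x \frac{1}{4} = \frac{x}{4}$)
$\left(78 - \sqrt{33 + \left(\left(4 - 19\right) + U{\left(0,-5 \right)}\right)}\right)^{2} = \left(78 - \sqrt{33 + \left(\left(4 - 19\right) + \frac{1}{4} \cdot 0\right)}\right)^{2} = \left(78 - \sqrt{33 + \left(-15 + 0\right)}\right)^{2} = \left(78 - \sqrt{33 - 15}\right)^{2} = \left(78 - \sqrt{18}\right)^{2} = \left(78 - 3 \sqrt{2}\right)^{2}$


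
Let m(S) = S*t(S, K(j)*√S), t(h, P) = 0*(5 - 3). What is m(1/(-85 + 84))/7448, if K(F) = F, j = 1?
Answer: 0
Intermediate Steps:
t(h, P) = 0 (t(h, P) = 0*2 = 0)
m(S) = 0 (m(S) = S*0 = 0)
m(1/(-85 + 84))/7448 = 0/7448 = 0*(1/7448) = 0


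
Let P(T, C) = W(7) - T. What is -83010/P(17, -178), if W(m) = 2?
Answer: 5534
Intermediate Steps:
P(T, C) = 2 - T
-83010/P(17, -178) = -83010/(2 - 1*17) = -83010/(2 - 17) = -83010/(-15) = -83010*(-1/15) = 5534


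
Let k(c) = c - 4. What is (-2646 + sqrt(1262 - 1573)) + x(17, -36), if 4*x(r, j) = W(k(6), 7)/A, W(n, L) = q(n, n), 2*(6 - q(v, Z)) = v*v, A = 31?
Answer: -82025/31 + I*sqrt(311) ≈ -2646.0 + 17.635*I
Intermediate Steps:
k(c) = -4 + c
q(v, Z) = 6 - v**2/2 (q(v, Z) = 6 - v*v/2 = 6 - v**2/2)
W(n, L) = 6 - n**2/2
x(r, j) = 1/31 (x(r, j) = ((6 - (-4 + 6)**2/2)/31)/4 = ((6 - 1/2*2**2)*(1/31))/4 = ((6 - 1/2*4)*(1/31))/4 = ((6 - 2)*(1/31))/4 = (4*(1/31))/4 = (1/4)*(4/31) = 1/31)
(-2646 + sqrt(1262 - 1573)) + x(17, -36) = (-2646 + sqrt(1262 - 1573)) + 1/31 = (-2646 + sqrt(-311)) + 1/31 = (-2646 + I*sqrt(311)) + 1/31 = -82025/31 + I*sqrt(311)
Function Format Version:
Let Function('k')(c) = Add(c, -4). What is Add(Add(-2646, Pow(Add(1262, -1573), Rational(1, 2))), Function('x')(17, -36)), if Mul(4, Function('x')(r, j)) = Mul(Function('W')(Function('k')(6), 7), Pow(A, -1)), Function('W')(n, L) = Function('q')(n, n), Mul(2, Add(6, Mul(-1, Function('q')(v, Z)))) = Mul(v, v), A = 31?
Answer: Add(Rational(-82025, 31), Mul(I, Pow(311, Rational(1, 2)))) ≈ Add(-2646.0, Mul(17.635, I))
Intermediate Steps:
Function('k')(c) = Add(-4, c)
Function('q')(v, Z) = Add(6, Mul(Rational(-1, 2), Pow(v, 2))) (Function('q')(v, Z) = Add(6, Mul(Rational(-1, 2), Mul(v, v))) = Add(6, Mul(Rational(-1, 2), Pow(v, 2))))
Function('W')(n, L) = Add(6, Mul(Rational(-1, 2), Pow(n, 2)))
Function('x')(r, j) = Rational(1, 31) (Function('x')(r, j) = Mul(Rational(1, 4), Mul(Add(6, Mul(Rational(-1, 2), Pow(Add(-4, 6), 2))), Pow(31, -1))) = Mul(Rational(1, 4), Mul(Add(6, Mul(Rational(-1, 2), Pow(2, 2))), Rational(1, 31))) = Mul(Rational(1, 4), Mul(Add(6, Mul(Rational(-1, 2), 4)), Rational(1, 31))) = Mul(Rational(1, 4), Mul(Add(6, -2), Rational(1, 31))) = Mul(Rational(1, 4), Mul(4, Rational(1, 31))) = Mul(Rational(1, 4), Rational(4, 31)) = Rational(1, 31))
Add(Add(-2646, Pow(Add(1262, -1573), Rational(1, 2))), Function('x')(17, -36)) = Add(Add(-2646, Pow(Add(1262, -1573), Rational(1, 2))), Rational(1, 31)) = Add(Add(-2646, Pow(-311, Rational(1, 2))), Rational(1, 31)) = Add(Add(-2646, Mul(I, Pow(311, Rational(1, 2)))), Rational(1, 31)) = Add(Rational(-82025, 31), Mul(I, Pow(311, Rational(1, 2))))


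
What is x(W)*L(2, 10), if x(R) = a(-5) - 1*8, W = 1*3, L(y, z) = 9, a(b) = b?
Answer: -117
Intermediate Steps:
W = 3
x(R) = -13 (x(R) = -5 - 1*8 = -5 - 8 = -13)
x(W)*L(2, 10) = -13*9 = -117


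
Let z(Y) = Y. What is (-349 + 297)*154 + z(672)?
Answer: -7336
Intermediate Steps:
(-349 + 297)*154 + z(672) = (-349 + 297)*154 + 672 = -52*154 + 672 = -8008 + 672 = -7336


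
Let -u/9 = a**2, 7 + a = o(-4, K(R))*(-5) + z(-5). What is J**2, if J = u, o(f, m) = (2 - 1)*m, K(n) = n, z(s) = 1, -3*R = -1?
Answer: 279841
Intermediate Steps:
R = 1/3 (R = -1/3*(-1) = 1/3 ≈ 0.33333)
o(f, m) = m (o(f, m) = 1*m = m)
a = -23/3 (a = -7 + ((1/3)*(-5) + 1) = -7 + (-5/3 + 1) = -7 - 2/3 = -23/3 ≈ -7.6667)
u = -529 (u = -9*(-23/3)**2 = -9*529/9 = -529)
J = -529
J**2 = (-529)**2 = 279841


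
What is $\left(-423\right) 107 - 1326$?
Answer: $-46587$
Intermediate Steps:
$\left(-423\right) 107 - 1326 = -45261 - 1326 = -46587$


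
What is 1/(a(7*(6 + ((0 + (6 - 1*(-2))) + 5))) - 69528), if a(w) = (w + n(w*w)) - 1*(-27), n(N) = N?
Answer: -1/51679 ≈ -1.9350e-5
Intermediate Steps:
a(w) = 27 + w + w² (a(w) = (w + w*w) - 1*(-27) = (w + w²) + 27 = 27 + w + w²)
1/(a(7*(6 + ((0 + (6 - 1*(-2))) + 5))) - 69528) = 1/((27 + 7*(6 + ((0 + (6 - 1*(-2))) + 5)) + (7*(6 + ((0 + (6 - 1*(-2))) + 5)))²) - 69528) = 1/((27 + 7*(6 + ((0 + (6 + 2)) + 5)) + (7*(6 + ((0 + (6 + 2)) + 5)))²) - 69528) = 1/((27 + 7*(6 + ((0 + 8) + 5)) + (7*(6 + ((0 + 8) + 5)))²) - 69528) = 1/((27 + 7*(6 + (8 + 5)) + (7*(6 + (8 + 5)))²) - 69528) = 1/((27 + 7*(6 + 13) + (7*(6 + 13))²) - 69528) = 1/((27 + 7*19 + (7*19)²) - 69528) = 1/((27 + 133 + 133²) - 69528) = 1/((27 + 133 + 17689) - 69528) = 1/(17849 - 69528) = 1/(-51679) = -1/51679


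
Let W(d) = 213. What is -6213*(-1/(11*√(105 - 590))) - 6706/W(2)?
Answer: -6706/213 - 6213*I*√485/5335 ≈ -31.484 - 25.647*I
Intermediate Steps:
-6213*(-1/(11*√(105 - 590))) - 6706/W(2) = -6213*(-1/(11*√(105 - 590))) - 6706/213 = -6213*I*√485/5335 - 6706*1/213 = -6213*I*√485/5335 - 6706/213 = -6706/213 - 6213*I*√485/5335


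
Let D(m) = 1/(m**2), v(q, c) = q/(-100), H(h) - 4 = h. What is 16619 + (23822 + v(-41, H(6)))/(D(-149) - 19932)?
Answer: 735355030956459/44251033100 ≈ 16618.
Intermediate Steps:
H(h) = 4 + h
v(q, c) = -q/100 (v(q, c) = q*(-1/100) = -q/100)
D(m) = m**(-2)
16619 + (23822 + v(-41, H(6)))/(D(-149) - 19932) = 16619 + (23822 - 1/100*(-41))/((-149)**(-2) - 19932) = 16619 + (23822 + 41/100)/(1/22201 - 19932) = 16619 + 2382241/(100*(-442510331/22201)) = 16619 + (2382241/100)*(-22201/442510331) = 16619 - 52888132441/44251033100 = 735355030956459/44251033100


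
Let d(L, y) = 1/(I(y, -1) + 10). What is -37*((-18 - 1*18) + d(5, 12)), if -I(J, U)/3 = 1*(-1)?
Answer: 17279/13 ≈ 1329.2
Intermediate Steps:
I(J, U) = 3 (I(J, U) = -3*(-1) = 3)
d(L, y) = 1/13 (d(L, y) = 1/(3 + 10) = 1/13)
-37*((-18 - 1*18) + d(5, 12)) = -37*((-18 - 1*18) + 1/13) = -37*((-18 - 18) + 1/13) = -37*(-36 + 1/13) = -37*(-467/13) = 17279/13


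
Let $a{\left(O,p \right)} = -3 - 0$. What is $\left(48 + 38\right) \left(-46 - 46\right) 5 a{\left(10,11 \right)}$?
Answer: $118680$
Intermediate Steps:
$a{\left(O,p \right)} = -3$ ($a{\left(O,p \right)} = -3 + 0 = -3$)
$\left(48 + 38\right) \left(-46 - 46\right) 5 a{\left(10,11 \right)} = \left(48 + 38\right) \left(-46 - 46\right) 5 \left(-3\right) = 86 \left(-92\right) 5 \left(-3\right) = \left(-7912\right) 5 \left(-3\right) = \left(-39560\right) \left(-3\right) = 118680$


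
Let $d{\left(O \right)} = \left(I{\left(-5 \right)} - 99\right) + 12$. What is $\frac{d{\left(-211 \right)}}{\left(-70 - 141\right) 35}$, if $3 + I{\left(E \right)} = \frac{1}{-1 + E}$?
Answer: $\frac{541}{44310} \approx 0.012209$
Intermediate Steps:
$I{\left(E \right)} = -3 + \frac{1}{-1 + E}$
$d{\left(O \right)} = - \frac{541}{6}$ ($d{\left(O \right)} = \left(\frac{4 - -15}{-1 - 5} - 99\right) + 12 = \left(\frac{4 + 15}{-6} - 99\right) + 12 = \left(\left(- \frac{1}{6}\right) 19 - 99\right) + 12 = \left(- \frac{19}{6} - 99\right) + 12 = - \frac{613}{6} + 12 = - \frac{541}{6}$)
$\frac{d{\left(-211 \right)}}{\left(-70 - 141\right) 35} = - \frac{541}{6 \left(-70 - 141\right) 35} = - \frac{541}{6 \left(\left(-211\right) 35\right)} = - \frac{541}{6 \left(-7385\right)} = \left(- \frac{541}{6}\right) \left(- \frac{1}{7385}\right) = \frac{541}{44310}$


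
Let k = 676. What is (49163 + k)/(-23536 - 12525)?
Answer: -49839/36061 ≈ -1.3821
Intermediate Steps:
(49163 + k)/(-23536 - 12525) = (49163 + 676)/(-23536 - 12525) = 49839/(-36061) = 49839*(-1/36061) = -49839/36061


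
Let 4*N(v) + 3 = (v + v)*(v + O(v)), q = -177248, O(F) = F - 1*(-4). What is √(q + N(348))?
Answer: I*√221795/2 ≈ 235.48*I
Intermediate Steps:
O(F) = 4 + F (O(F) = F + 4 = 4 + F)
N(v) = -¾ + v*(4 + 2*v)/2 (N(v) = -¾ + ((v + v)*(v + (4 + v)))/4 = -¾ + ((2*v)*(4 + 2*v))/4 = -¾ + (2*v*(4 + 2*v))/4 = -¾ + v*(4 + 2*v)/2)
√(q + N(348)) = √(-177248 + (-¾ + 348² + 2*348)) = √(-177248 + (-¾ + 121104 + 696)) = √(-177248 + 487197/4) = √(-221795/4) = I*√221795/2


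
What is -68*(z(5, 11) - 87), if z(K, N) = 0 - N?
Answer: 6664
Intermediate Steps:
z(K, N) = -N
-68*(z(5, 11) - 87) = -68*(-1*11 - 87) = -68*(-11 - 87) = -68*(-98) = 6664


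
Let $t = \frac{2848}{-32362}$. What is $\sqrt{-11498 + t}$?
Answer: $\frac{i \sqrt{3010484143722}}{16181} \approx 107.23 i$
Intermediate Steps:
$t = - \frac{1424}{16181}$ ($t = 2848 \left(- \frac{1}{32362}\right) = - \frac{1424}{16181} \approx -0.088004$)
$\sqrt{-11498 + t} = \sqrt{-11498 - \frac{1424}{16181}} = \sqrt{- \frac{186050562}{16181}} = \frac{i \sqrt{3010484143722}}{16181}$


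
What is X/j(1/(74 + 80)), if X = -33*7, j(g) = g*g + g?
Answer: -5478396/155 ≈ -35345.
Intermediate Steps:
j(g) = g + g**2 (j(g) = g**2 + g = g + g**2)
X = -231
X/j(1/(74 + 80)) = -231*(74 + 80)/(1 + 1/(74 + 80)) = -231*154/(1 + 1/154) = -231/((1/154)*(155/154)) = -231/155/23716 = -231*23716/155 = -5478396/155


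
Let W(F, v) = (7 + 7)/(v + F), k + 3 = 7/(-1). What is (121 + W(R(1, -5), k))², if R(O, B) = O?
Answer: 1155625/81 ≈ 14267.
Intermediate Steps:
k = -10 (k = -3 + 7/(-1) = -3 + 7*(-1) = -3 - 7 = -10)
W(F, v) = 14/(F + v)
(121 + W(R(1, -5), k))² = (121 + 14/(1 - 10))² = (121 + 14/(-9))² = (121 + 14*(-⅑))² = (121 - 14/9)² = (1075/9)² = 1155625/81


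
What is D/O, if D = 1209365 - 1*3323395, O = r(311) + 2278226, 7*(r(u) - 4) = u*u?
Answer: -14798210/16044331 ≈ -0.92233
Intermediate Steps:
r(u) = 4 + u²/7 (r(u) = 4 + (u*u)/7 = 4 + u²/7)
O = 16044331/7 (O = (4 + (⅐)*311²) + 2278226 = (4 + (⅐)*96721) + 2278226 = (4 + 96721/7) + 2278226 = 96749/7 + 2278226 = 16044331/7 ≈ 2.2920e+6)
D = -2114030 (D = 1209365 - 3323395 = -2114030)
D/O = -2114030/16044331/7 = -2114030*7/16044331 = -14798210/16044331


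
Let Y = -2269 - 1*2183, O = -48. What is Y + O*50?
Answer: -6852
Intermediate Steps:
Y = -4452 (Y = -2269 - 2183 = -4452)
Y + O*50 = -4452 - 48*50 = -4452 - 2400 = -6852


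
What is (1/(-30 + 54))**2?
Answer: 1/576 ≈ 0.0017361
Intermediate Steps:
(1/(-30 + 54))**2 = (1/24)**2 = 1/576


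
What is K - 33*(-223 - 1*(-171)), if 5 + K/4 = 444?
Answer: 3472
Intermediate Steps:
K = 1756 (K = -20 + 4*444 = -20 + 1776 = 1756)
K - 33*(-223 - 1*(-171)) = 1756 - 33*(-223 - 1*(-171)) = 1756 - 33*(-223 + 171) = 1756 - 33*(-52) = 1756 + 1716 = 3472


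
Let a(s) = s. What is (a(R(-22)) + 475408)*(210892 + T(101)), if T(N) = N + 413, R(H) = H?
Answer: 100499452716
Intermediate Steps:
T(N) = 413 + N
(a(R(-22)) + 475408)*(210892 + T(101)) = (-22 + 475408)*(210892 + (413 + 101)) = 475386*(210892 + 514) = 475386*211406 = 100499452716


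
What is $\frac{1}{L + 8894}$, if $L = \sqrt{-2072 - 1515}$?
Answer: $\frac{8894}{79106823} - \frac{i \sqrt{3587}}{79106823} \approx 0.00011243 - 7.571 \cdot 10^{-7} i$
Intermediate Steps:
$L = i \sqrt{3587}$ ($L = \sqrt{-3587} = i \sqrt{3587} \approx 59.892 i$)
$\frac{1}{L + 8894} = \frac{1}{i \sqrt{3587} + 8894} = \frac{1}{8894 + i \sqrt{3587}}$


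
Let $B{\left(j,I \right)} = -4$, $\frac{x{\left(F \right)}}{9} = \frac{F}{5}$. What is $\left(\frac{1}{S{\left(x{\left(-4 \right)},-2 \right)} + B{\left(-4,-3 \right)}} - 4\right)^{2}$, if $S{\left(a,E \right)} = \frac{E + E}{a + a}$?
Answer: $\frac{81796}{4489} \approx 18.221$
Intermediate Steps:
$x{\left(F \right)} = \frac{9 F}{5}$ ($x{\left(F \right)} = 9 \frac{F}{5} = \frac{9 F}{5}$)
$S{\left(a,E \right)} = \frac{E}{a}$ ($S{\left(a,E \right)} = \frac{2 E}{2 a} = 2 E \frac{1}{2 a} = \frac{E}{a}$)
$\left(\frac{1}{S{\left(x{\left(-4 \right)},-2 \right)} + B{\left(-4,-3 \right)}} - 4\right)^{2} = \left(\frac{1}{- \frac{2}{\frac{9}{5} \left(-4\right)} - 4} - 4\right)^{2} = \left(\frac{1}{- \frac{2}{- \frac{36}{5}} - 4} - 4\right)^{2} = \left(\frac{1}{\left(-2\right) \left(- \frac{5}{36}\right) - 4} - 4\right)^{2} = \left(\frac{1}{\frac{5}{18} - 4} - 4\right)^{2} = \left(\frac{1}{- \frac{67}{18}} - 4\right)^{2} = \left(- \frac{18}{67} - 4\right)^{2} = \left(- \frac{286}{67}\right)^{2} = \frac{81796}{4489}$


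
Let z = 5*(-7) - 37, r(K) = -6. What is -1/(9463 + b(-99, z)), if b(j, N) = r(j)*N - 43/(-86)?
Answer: -2/19791 ≈ -0.00010106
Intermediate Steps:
z = -72 (z = -35 - 37 = -72)
b(j, N) = ½ - 6*N (b(j, N) = -6*N - 43/(-86) = -6*N - 43*(-1/86) = -6*N + ½ = ½ - 6*N)
-1/(9463 + b(-99, z)) = -1/(9463 + (½ - 6*(-72))) = -1/(9463 + (½ + 432)) = -1/(9463 + 865/2) = -1/19791/2 = -1*2/19791 = -2/19791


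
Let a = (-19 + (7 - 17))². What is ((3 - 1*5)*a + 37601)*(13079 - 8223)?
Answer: 174422664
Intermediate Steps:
a = 841 (a = (-19 - 10)² = (-29)² = 841)
((3 - 1*5)*a + 37601)*(13079 - 8223) = ((3 - 1*5)*841 + 37601)*(13079 - 8223) = ((3 - 5)*841 + 37601)*4856 = (-2*841 + 37601)*4856 = (-1682 + 37601)*4856 = 35919*4856 = 174422664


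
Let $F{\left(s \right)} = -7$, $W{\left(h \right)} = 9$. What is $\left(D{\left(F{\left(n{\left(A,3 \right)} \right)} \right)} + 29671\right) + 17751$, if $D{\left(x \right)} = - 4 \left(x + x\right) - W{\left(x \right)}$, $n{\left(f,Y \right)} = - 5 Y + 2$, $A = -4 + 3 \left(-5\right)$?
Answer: $47469$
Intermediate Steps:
$A = -19$ ($A = -4 - 15 = -19$)
$n{\left(f,Y \right)} = 2 - 5 Y$
$D{\left(x \right)} = -9 - 8 x$ ($D{\left(x \right)} = - 4 \left(x + x\right) - 9 = - 4 \cdot 2 x - 9 = - 8 x - 9 = -9 - 8 x$)
$\left(D{\left(F{\left(n{\left(A,3 \right)} \right)} \right)} + 29671\right) + 17751 = \left(\left(-9 - -56\right) + 29671\right) + 17751 = \left(\left(-9 + 56\right) + 29671\right) + 17751 = \left(47 + 29671\right) + 17751 = 29718 + 17751 = 47469$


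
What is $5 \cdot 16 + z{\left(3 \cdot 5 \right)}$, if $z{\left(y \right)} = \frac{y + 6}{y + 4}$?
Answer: $\frac{1541}{19} \approx 81.105$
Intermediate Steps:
$z{\left(y \right)} = \frac{6 + y}{4 + y}$
$5 \cdot 16 + z{\left(3 \cdot 5 \right)} = 5 \cdot 16 + \frac{6 + 3 \cdot 5}{4 + 3 \cdot 5} = 80 + \frac{6 + 15}{4 + 15} = 80 + \frac{1}{19} \cdot 21 = 80 + \frac{21}{19} = \frac{1541}{19}$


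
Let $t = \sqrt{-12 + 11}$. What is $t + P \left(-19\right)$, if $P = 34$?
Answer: $-646 + i \approx -646.0 + 1.0 i$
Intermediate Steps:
$t = i$ ($t = \sqrt{-1} = i \approx 1.0 i$)
$t + P \left(-19\right) = i + 34 \left(-19\right) = i - 646 = -646 + i$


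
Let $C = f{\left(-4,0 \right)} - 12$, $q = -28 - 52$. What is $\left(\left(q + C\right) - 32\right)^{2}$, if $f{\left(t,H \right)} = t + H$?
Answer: $16384$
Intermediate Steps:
$q = -80$ ($q = -28 - 52 = -80$)
$f{\left(t,H \right)} = H + t$
$C = -16$ ($C = \left(0 - 4\right) - 12 = -4 - 12 = -16$)
$\left(\left(q + C\right) - 32\right)^{2} = \left(\left(-80 - 16\right) - 32\right)^{2} = \left(-96 - 32\right)^{2} = \left(-128\right)^{2} = 16384$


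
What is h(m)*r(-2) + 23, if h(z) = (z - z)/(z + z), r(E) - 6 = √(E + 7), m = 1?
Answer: 23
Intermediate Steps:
r(E) = 6 + √(7 + E) (r(E) = 6 + √(E + 7) = 6 + √(7 + E))
h(z) = 0 (h(z) = 0/((2*z)) = 0*(1/(2*z)) = 0)
h(m)*r(-2) + 23 = 0*(6 + √(7 - 2)) + 23 = 0*(6 + √5) + 23 = 0 + 23 = 23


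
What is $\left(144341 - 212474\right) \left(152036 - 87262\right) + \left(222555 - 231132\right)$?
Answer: $-4413255519$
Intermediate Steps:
$\left(144341 - 212474\right) \left(152036 - 87262\right) + \left(222555 - 231132\right) = - 68133 \left(152036 - 87262\right) - 8577 = \left(-68133\right) 64774 - 8577 = -4413246942 - 8577 = -4413255519$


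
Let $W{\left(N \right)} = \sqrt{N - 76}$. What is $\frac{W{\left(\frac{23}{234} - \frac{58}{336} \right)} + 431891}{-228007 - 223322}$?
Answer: $- \frac{431891}{451329} - \frac{i \sqrt{90715898}}{492851268} \approx -0.95693 - 1.9325 \cdot 10^{-5} i$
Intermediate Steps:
$W{\left(N \right)} = \sqrt{-76 + N}$ ($W{\left(N \right)} = \sqrt{N + \left(-158 + 82\right)} = \sqrt{N - 76} = \sqrt{-76 + N}$)
$\frac{W{\left(\frac{23}{234} - \frac{58}{336} \right)} + 431891}{-228007 - 223322} = \frac{\sqrt{-76 + \left(\frac{23}{234} - \frac{58}{336}\right)} + 431891}{-228007 - 223322} = \frac{\sqrt{-76 + \left(23 \cdot \frac{1}{234} - \frac{29}{168}\right)} + 431891}{-451329} = \left(\sqrt{-76 + \left(\frac{23}{234} - \frac{29}{168}\right)} + 431891\right) \left(- \frac{1}{451329}\right) = \left(\sqrt{-76 - \frac{487}{6552}} + 431891\right) \left(- \frac{1}{451329}\right) = \left(\sqrt{- \frac{498439}{6552}} + 431891\right) \left(- \frac{1}{451329}\right) = \left(\frac{i \sqrt{90715898}}{1092} + 431891\right) \left(- \frac{1}{451329}\right) = \left(431891 + \frac{i \sqrt{90715898}}{1092}\right) \left(- \frac{1}{451329}\right) = - \frac{431891}{451329} - \frac{i \sqrt{90715898}}{492851268}$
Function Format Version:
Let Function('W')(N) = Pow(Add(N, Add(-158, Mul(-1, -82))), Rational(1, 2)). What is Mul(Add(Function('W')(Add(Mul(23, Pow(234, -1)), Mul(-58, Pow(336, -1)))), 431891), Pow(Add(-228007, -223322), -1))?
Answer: Add(Rational(-431891, 451329), Mul(Rational(-1, 492851268), I, Pow(90715898, Rational(1, 2)))) ≈ Add(-0.95693, Mul(-1.9325e-5, I))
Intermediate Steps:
Function('W')(N) = Pow(Add(-76, N), Rational(1, 2)) (Function('W')(N) = Pow(Add(N, Add(-158, 82)), Rational(1, 2)) = Pow(Add(N, -76), Rational(1, 2)) = Pow(Add(-76, N), Rational(1, 2)))
Mul(Add(Function('W')(Add(Mul(23, Pow(234, -1)), Mul(-58, Pow(336, -1)))), 431891), Pow(Add(-228007, -223322), -1)) = Mul(Add(Pow(Add(-76, Add(Mul(23, Pow(234, -1)), Mul(-58, Pow(336, -1)))), Rational(1, 2)), 431891), Pow(Add(-228007, -223322), -1)) = Mul(Add(Pow(Add(-76, Add(Mul(23, Rational(1, 234)), Mul(-58, Rational(1, 336)))), Rational(1, 2)), 431891), Pow(-451329, -1)) = Mul(Add(Pow(Add(-76, Add(Rational(23, 234), Rational(-29, 168))), Rational(1, 2)), 431891), Rational(-1, 451329)) = Mul(Add(Pow(Add(-76, Rational(-487, 6552)), Rational(1, 2)), 431891), Rational(-1, 451329)) = Mul(Add(Pow(Rational(-498439, 6552), Rational(1, 2)), 431891), Rational(-1, 451329)) = Mul(Add(Mul(Rational(1, 1092), I, Pow(90715898, Rational(1, 2))), 431891), Rational(-1, 451329)) = Mul(Add(431891, Mul(Rational(1, 1092), I, Pow(90715898, Rational(1, 2)))), Rational(-1, 451329)) = Add(Rational(-431891, 451329), Mul(Rational(-1, 492851268), I, Pow(90715898, Rational(1, 2))))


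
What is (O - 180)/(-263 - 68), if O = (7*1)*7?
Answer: 131/331 ≈ 0.39577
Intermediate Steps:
O = 49 (O = 7*7 = 49)
(O - 180)/(-263 - 68) = (49 - 180)/(-263 - 68) = -131/(-331) = -131*(-1/331) = 131/331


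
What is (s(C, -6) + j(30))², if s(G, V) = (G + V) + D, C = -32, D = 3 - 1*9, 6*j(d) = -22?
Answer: 20449/9 ≈ 2272.1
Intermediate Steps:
j(d) = -11/3 (j(d) = (⅙)*(-22) = -11/3)
D = -6 (D = 3 - 9 = -6)
s(G, V) = -6 + G + V (s(G, V) = (G + V) - 6 = -6 + G + V)
(s(C, -6) + j(30))² = ((-6 - 32 - 6) - 11/3)² = (-44 - 11/3)² = (-143/3)² = 20449/9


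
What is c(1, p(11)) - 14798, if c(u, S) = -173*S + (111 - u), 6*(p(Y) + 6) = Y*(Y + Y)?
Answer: -61883/3 ≈ -20628.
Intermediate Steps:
p(Y) = -6 + Y²/3 (p(Y) = -6 + (Y*(Y + Y))/6 = -6 + (Y*(2*Y))/6 = -6 + (2*Y²)/6 = -6 + Y²/3)
c(u, S) = 111 - u - 173*S
c(1, p(11)) - 14798 = (111 - 1*1 - 173*(-6 + (⅓)*11²)) - 14798 = (111 - 1 - 173*(-6 + (⅓)*121)) - 14798 = (111 - 1 - 173*(-6 + 121/3)) - 14798 = (111 - 1 - 173*103/3) - 14798 = (111 - 1 - 17819/3) - 14798 = -17489/3 - 14798 = -61883/3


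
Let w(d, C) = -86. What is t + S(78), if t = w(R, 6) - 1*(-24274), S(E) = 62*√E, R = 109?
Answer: 24188 + 62*√78 ≈ 24736.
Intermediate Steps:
t = 24188 (t = -86 - 1*(-24274) = -86 + 24274 = 24188)
t + S(78) = 24188 + 62*√78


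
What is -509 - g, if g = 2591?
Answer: -3100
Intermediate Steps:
-509 - g = -509 - 1*2591 = -509 - 2591 = -3100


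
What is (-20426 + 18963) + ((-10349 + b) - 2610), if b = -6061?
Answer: -20483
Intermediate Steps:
(-20426 + 18963) + ((-10349 + b) - 2610) = (-20426 + 18963) + ((-10349 - 6061) - 2610) = -1463 + (-16410 - 2610) = -1463 - 19020 = -20483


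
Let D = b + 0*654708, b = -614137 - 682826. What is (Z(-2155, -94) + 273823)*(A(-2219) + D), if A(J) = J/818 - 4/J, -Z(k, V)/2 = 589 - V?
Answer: -641411985025356795/1815142 ≈ -3.5337e+11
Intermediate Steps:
b = -1296963
Z(k, V) = -1178 + 2*V (Z(k, V) = -2*(589 - V) = -1178 + 2*V)
A(J) = -4/J + J/818 (A(J) = J*(1/818) - 4/J = J/818 - 4/J = -4/J + J/818)
D = -1296963 (D = -1296963 + 0*654708 = -1296963 + 0 = -1296963)
(Z(-2155, -94) + 273823)*(A(-2219) + D) = ((-1178 + 2*(-94)) + 273823)*((-4/(-2219) + (1/818)*(-2219)) - 1296963) = ((-1178 - 188) + 273823)*((-4*(-1/2219) - 2219/818) - 1296963) = (-1366 + 273823)*((4/2219 - 2219/818) - 1296963) = 272457*(-4920689/1815142 - 1296963) = 272457*(-2354176934435/1815142) = -641411985025356795/1815142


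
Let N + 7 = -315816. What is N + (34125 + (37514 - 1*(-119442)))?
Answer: -124742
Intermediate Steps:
N = -315823 (N = -7 - 315816 = -315823)
N + (34125 + (37514 - 1*(-119442))) = -315823 + (34125 + (37514 - 1*(-119442))) = -315823 + (34125 + (37514 + 119442)) = -315823 + (34125 + 156956) = -315823 + 191081 = -124742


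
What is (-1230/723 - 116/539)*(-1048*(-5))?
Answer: -1304477040/129899 ≈ -10042.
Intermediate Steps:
(-1230/723 - 116/539)*(-1048*(-5)) = (-1230*1/723 - 116*1/539)*5240 = (-410/241 - 116/539)*5240 = -248946/129899*5240 = -1304477040/129899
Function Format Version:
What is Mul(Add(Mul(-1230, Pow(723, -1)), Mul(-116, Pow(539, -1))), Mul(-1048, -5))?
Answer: Rational(-1304477040, 129899) ≈ -10042.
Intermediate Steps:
Mul(Add(Mul(-1230, Pow(723, -1)), Mul(-116, Pow(539, -1))), Mul(-1048, -5)) = Mul(Add(Mul(-1230, Rational(1, 723)), Mul(-116, Rational(1, 539))), 5240) = Mul(Add(Rational(-410, 241), Rational(-116, 539)), 5240) = Mul(Rational(-248946, 129899), 5240) = Rational(-1304477040, 129899)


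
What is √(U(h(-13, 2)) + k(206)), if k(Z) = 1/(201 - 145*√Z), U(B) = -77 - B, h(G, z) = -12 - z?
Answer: √(12662 - 9135*√206)/√(-201 + 145*√206) ≈ 7.9373*I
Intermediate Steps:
√(U(h(-13, 2)) + k(206)) = √((-77 - (-12 - 1*2)) - 1/(-201 + 145*√206)) = √((-77 - (-12 - 2)) - 1/(-201 + 145*√206)) = √((-77 - 1*(-14)) - 1/(-201 + 145*√206)) = √((-77 + 14) - 1/(-201 + 145*√206)) = √(-63 - 1/(-201 + 145*√206))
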